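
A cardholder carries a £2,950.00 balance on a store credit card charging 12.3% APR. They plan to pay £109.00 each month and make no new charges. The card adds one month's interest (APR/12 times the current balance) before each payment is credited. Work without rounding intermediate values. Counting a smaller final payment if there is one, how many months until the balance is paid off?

32 months

Monthly rate r = 12.3%/12 = 1.025% = 0.01025.
Recurrence: B ← B·(1+r) − £109.00.
Month 1: interest £30.24; balance after payment £2,871.24.
Month 2: interest £29.43; balance after payment £2,791.67.
Closed form: n = −ln(1 − rB₀/P)/ln(1+r) = −ln(0.72259)/ln(1.01025) ≈ 31.861, so the balance reaches zero during payment 32.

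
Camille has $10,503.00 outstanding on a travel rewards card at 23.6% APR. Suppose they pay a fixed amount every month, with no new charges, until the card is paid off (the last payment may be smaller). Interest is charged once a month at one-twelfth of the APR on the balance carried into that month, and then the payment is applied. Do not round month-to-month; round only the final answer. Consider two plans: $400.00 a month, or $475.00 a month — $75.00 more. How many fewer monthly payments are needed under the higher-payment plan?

Monthly rate r = 23.6%/12 = 1.96667% = 0.0196667.
At $400.00/mo: n = ⌈−ln(1 − rB₀/P)/ln(1+r)⌉ = 38 payments (last $121.76); total interest = total paid − $10,503.00 = $4,418.76.
At $475.00/mo: 30 payments (last $144.54); total interest $3,416.54.
Payments saved = 38 − 30 = 8.

8 fewer payments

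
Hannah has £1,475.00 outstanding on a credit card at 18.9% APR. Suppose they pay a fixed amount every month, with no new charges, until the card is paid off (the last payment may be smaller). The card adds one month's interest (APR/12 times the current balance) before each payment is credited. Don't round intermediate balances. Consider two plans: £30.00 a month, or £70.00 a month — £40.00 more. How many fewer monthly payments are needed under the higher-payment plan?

Monthly rate r = 18.9%/12 = 1.575% = 0.01575.
At £30.00/mo: n = ⌈−ln(1 − rB₀/P)/ln(1+r)⌉ = 96 payments (last £8.29); total interest = total paid − £1,475.00 = £1,383.29.
At £70.00/mo: 26 payments (last £56.52); total interest £331.52.
Payments saved = 96 − 26 = 70.

70 fewer payments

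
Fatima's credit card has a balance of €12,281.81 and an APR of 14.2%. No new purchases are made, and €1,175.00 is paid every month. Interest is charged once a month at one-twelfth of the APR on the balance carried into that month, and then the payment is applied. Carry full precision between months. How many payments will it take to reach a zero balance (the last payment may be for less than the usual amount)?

Monthly rate r = 14.2%/12 = 1.18333% = 0.0118333.
Recurrence: B ← B·(1+r) − €1,175.00.
Month 1: interest €145.33; balance after payment €11,252.14.
Month 2: interest €133.15; balance after payment €10,210.30.
Closed form: n = −ln(1 − rB₀/P)/ln(1+r) = −ln(0.87631)/ln(1.01183) ≈ 11.224, so the balance reaches zero during payment 12.

12 payments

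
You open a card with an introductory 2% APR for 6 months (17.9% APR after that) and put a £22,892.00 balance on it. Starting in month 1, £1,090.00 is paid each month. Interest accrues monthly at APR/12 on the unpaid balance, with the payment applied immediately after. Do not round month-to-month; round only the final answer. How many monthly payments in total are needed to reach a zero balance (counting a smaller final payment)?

Promo months 1–6 at r₀ = 2%/12 = 0.00166667; months 7+ at r₁ = 17.9%/12 = 0.0149167.
After month 6: iterate B ← B·(1+r₀) − £1,090.00 for 6 months → £16,554.57.
Then at r₁ with £1,090.00/mo: n₂ = −ln(1 − r₁·B/P)/ln(1+r₁) ≈ 17.35 → 18 more payments.

24 payments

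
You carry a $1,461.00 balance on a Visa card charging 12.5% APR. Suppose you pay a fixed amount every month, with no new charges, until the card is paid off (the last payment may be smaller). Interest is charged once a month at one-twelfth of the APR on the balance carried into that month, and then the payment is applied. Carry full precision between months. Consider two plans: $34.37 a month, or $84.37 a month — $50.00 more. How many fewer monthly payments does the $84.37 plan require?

Monthly rate r = 12.5%/12 = 1.04167% = 0.0104167.
At $34.37/mo: n = ⌈−ln(1 − rB₀/P)/ln(1+r)⌉ = 57 payments (last $14.97); total interest = total paid − $1,461.00 = $478.69.
At $84.37/mo: 20 payments (last $16.54); total interest $158.57.
Payments saved = 57 − 20 = 37.

37 fewer payments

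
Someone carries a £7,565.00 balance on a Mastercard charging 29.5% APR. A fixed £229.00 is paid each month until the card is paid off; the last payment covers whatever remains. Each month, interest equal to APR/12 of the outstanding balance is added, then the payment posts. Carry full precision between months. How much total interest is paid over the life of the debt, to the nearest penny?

Monthly rate r = 29.5%/12 = 2.45833% = 0.0245833.
Payoff takes n = ⌈−ln(1 − rB₀/P)/ln(1+r)⌉ = ⌈68.842⌉ = 69 payments; the last is £193.13.
Total paid = 68·£229.00 + £193.13 = £15,765.13.
Total interest = total paid − principal = £15,765.13 − £7,565.00 = £8,200.13.

£8,200.13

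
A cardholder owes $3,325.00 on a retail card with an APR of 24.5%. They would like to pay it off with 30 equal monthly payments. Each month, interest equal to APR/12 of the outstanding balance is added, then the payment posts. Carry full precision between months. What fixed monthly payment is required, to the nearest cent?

$149.31

Monthly rate r = 24.5%/12 = 2.04167% = 0.0204167.
Level-payment amortization: P = B₀·r / (1 − (1+r)^(−n)) = 3325.00·0.0204167 / (1 − 1.02042^(−30)).
Denominator 1 − (1+r)^(−30) = 0.454652034.
P = 67.8854 / 0.454652034 ≈ 149.31.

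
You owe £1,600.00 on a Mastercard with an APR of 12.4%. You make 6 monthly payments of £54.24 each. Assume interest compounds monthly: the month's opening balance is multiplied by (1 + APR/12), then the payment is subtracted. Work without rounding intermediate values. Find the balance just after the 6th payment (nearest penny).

Monthly rate r = 12.4%/12 = 1.03333% = 0.0103333.
Each month: B ← B·(1+r) − £54.24.
Month 1: interest £16.53; balance after payment £1,562.29.
Month 2: interest £16.14; balance after payment £1,524.20.
Month 3: interest £15.75; balance after payment £1,485.71.
Month 4: interest £15.35; balance after payment £1,446.82.
Month 5: interest £14.95; balance after payment £1,407.53.
Month 6: interest £14.54; balance after payment £1,367.83.

£1,367.83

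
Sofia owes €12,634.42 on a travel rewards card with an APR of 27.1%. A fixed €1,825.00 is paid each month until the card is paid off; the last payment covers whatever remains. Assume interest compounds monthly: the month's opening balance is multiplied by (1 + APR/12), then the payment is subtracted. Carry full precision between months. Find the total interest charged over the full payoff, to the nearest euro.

€1,264

Monthly rate r = 27.1%/12 = 2.25833% = 0.0225833.
Payoff takes n = ⌈−ln(1 − rB₀/P)/ln(1+r)⌉ = ⌈7.613⌉ = 8 payments; the last is €1,123.21.
Total paid = 7·€1,825.00 + €1,123.21 = €13,898.21.
Total interest = total paid − principal = €13,898.21 − €12,634.42 = €1,263.79.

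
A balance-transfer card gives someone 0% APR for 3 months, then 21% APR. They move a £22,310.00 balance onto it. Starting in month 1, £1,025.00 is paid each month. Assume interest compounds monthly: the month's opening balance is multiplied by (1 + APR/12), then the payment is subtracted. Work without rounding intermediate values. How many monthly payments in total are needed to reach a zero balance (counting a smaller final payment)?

26 months

Promo months 1–3 at r₀ = 0%/12 = 0; months 4+ at r₁ = 21%/12 = 0.0175.
After month 3 (no interest yet): B = £22,310.00 − 3·£1,025.00 = £19,235.00.
Then at r₁ with £1,025.00/mo: n₂ = −ln(1 − r₁·B/P)/ln(1+r₁) ≈ 22.95 → 23 more payments.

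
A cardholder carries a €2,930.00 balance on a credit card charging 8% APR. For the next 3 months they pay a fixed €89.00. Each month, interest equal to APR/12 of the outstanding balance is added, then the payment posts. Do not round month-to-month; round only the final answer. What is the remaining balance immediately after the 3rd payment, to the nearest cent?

€2,720.21

Monthly rate r = 8%/12 = 0.666667% = 0.00666667.
Each month: B ← B·(1+r) − €89.00.
Month 1: interest €19.53; balance after payment €2,860.53.
Month 2: interest €19.07; balance after payment €2,790.60.
Month 3: interest €18.60; balance after payment €2,720.21.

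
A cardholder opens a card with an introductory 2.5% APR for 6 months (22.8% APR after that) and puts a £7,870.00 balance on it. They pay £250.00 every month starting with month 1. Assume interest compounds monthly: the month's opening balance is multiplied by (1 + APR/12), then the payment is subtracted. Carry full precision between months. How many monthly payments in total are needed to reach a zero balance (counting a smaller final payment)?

Promo months 1–6 at r₀ = 2.5%/12 = 0.00208333; months 7+ at r₁ = 22.8%/12 = 0.019.
After month 6: iterate B ← B·(1+r₀) − £250.00 for 6 months → £6,461.05.
Then at r₁ with £250.00/mo: n₂ = −ln(1 − r₁·B/P)/ln(1+r₁) ≈ 35.88 → 36 more payments.

42 months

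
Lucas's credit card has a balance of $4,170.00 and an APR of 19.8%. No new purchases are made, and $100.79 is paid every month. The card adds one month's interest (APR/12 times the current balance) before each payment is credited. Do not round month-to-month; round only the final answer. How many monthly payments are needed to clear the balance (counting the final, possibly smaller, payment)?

Monthly rate r = 19.8%/12 = 1.65% = 0.0165.
Recurrence: B ← B·(1+r) − $100.79.
Month 1: interest $68.81; balance after payment $4,138.02.
Month 2: interest $68.28; balance after payment $4,105.50.
Closed form: n = −ln(1 − rB₀/P)/ln(1+r) = −ln(0.31734)/ln(1.0165) ≈ 70.134, so the balance reaches zero during payment 71.

71 months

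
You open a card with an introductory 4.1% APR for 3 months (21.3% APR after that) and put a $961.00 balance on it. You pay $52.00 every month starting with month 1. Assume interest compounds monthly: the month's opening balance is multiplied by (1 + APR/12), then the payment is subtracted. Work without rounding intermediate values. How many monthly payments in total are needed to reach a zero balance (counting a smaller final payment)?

Promo months 1–3 at r₀ = 4.1%/12 = 0.00341667; months 4+ at r₁ = 21.3%/12 = 0.01775.
After month 3: iterate B ← B·(1+r₀) − $52.00 for 3 months → $814.35.
Then at r₁ with $52.00/mo: n₂ = −ln(1 − r₁·B/P)/ln(1+r₁) ≈ 18.51 → 19 more payments.

22 payments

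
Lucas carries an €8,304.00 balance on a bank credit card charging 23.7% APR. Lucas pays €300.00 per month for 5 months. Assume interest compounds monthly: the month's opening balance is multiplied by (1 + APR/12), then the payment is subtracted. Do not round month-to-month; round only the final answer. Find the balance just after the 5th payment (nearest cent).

Monthly rate r = 23.7%/12 = 1.975% = 0.01975.
Each month: B ← B·(1+r) − €300.00.
Month 1: interest €164.00; balance after payment €8,168.00.
Month 2: interest €161.32; balance after payment €8,029.32.
Month 3: interest €158.58; balance after payment €7,887.90.
Month 4: interest €155.79; balance after payment €7,743.69.
Month 5: interest €152.94; balance after payment €7,596.63.

€7,596.63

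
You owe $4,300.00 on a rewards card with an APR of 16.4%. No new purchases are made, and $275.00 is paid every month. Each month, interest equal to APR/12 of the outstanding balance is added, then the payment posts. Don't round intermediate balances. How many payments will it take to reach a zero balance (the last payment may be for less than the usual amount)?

18 payments

Monthly rate r = 16.4%/12 = 1.36667% = 0.0136667.
Recurrence: B ← B·(1+r) − $275.00.
Month 1: interest $58.77; balance after payment $4,083.77.
Month 2: interest $55.81; balance after payment $3,864.58.
Closed form: n = −ln(1 − rB₀/P)/ln(1+r) = −ln(0.7863)/ln(1.01367) ≈ 17.711, so the balance reaches zero during payment 18.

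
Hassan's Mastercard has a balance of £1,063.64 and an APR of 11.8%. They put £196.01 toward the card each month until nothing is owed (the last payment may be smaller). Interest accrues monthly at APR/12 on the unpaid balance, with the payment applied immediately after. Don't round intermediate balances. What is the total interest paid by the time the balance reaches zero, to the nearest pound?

Monthly rate r = 11.8%/12 = 0.983333% = 0.00983333.
Payoff takes n = ⌈−ln(1 − rB₀/P)/ln(1+r)⌉ = ⌈5.604⌉ = 6 payments; the last is £118.61.
Total paid = 5·£196.01 + £118.61 = £1,098.66.
Total interest = total paid − principal = £1,098.66 − £1,063.64 = £35.02.

£35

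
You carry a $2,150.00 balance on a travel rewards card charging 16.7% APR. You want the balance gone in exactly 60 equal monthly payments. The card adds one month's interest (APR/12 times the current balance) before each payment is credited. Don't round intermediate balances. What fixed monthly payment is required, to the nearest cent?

$53.09

Monthly rate r = 16.7%/12 = 1.39167% = 0.0139167.
Level-payment amortization: P = B₀·r / (1 − (1+r)^(−n)) = 2150.00·0.0139167 / (1 − 1.01392^(−60)).
Denominator 1 − (1+r)^(−60) = 0.563620561.
P = 29.9208 / 0.563620561 ≈ 53.09.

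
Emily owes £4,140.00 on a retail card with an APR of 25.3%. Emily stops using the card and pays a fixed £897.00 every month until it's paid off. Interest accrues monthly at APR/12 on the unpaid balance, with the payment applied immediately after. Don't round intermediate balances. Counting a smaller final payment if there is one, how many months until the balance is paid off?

Monthly rate r = 25.3%/12 = 2.10833% = 0.0210833.
Recurrence: B ← B·(1+r) − £897.00.
Month 1: interest £87.28; balance after payment £3,330.28.
Month 2: interest £70.21; balance after payment £2,503.50.
Month 3: interest £52.78; balance after payment £1,659.28.
Month 4: interest £34.98; balance after payment £797.26.
Month 5: interest £16.81; balance after payment £0.00.

5 payments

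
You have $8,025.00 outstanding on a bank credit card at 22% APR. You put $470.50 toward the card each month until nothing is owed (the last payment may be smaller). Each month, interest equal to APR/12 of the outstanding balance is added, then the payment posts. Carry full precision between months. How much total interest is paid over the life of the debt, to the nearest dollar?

$1,687

Monthly rate r = 22%/12 = 1.83333% = 0.0183333.
Payoff takes n = ⌈−ln(1 − rB₀/P)/ln(1+r)⌉ = ⌈20.641⌉ = 21 payments; the last is $302.37.
Total paid = 20·$470.50 + $302.37 = $9,712.37.
Total interest = total paid − principal = $9,712.37 − $8,025.00 = $1,687.37.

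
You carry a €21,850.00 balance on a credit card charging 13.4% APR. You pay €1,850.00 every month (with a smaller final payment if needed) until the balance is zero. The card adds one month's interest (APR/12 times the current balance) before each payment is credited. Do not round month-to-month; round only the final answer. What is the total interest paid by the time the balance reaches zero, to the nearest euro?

Monthly rate r = 13.4%/12 = 1.11667% = 0.0111667.
Payoff takes n = ⌈−ln(1 − rB₀/P)/ln(1+r)⌉ = ⌈12.736⌉ = 13 payments; the last is €1,364.15.
Total paid = 12·€1,850.00 + €1,364.15 = €23,564.15.
Total interest = total paid − principal = €23,564.15 − €21,850.00 = €1,714.15.

€1,714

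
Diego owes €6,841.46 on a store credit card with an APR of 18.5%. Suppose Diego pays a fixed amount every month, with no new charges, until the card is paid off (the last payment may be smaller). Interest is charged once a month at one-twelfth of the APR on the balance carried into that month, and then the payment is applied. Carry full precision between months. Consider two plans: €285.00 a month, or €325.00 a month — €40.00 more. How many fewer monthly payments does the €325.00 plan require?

Monthly rate r = 18.5%/12 = 1.54167% = 0.0154167.
At €285.00/mo: n = ⌈−ln(1 − rB₀/P)/ln(1+r)⌉ = 31 payments (last €59.78); total interest = total paid − €6,841.46 = €1,768.32.
At €325.00/mo: 26 payments (last €210.28); total interest €1,493.82.
Payments saved = 31 − 26 = 5.

5 fewer payments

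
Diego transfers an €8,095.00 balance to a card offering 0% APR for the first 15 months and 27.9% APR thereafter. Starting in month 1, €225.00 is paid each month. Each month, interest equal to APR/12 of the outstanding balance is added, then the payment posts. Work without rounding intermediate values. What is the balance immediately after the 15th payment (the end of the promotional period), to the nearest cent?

Promo months 1–15 at r₀ = 0%/12 = 0; months 16+ at r₁ = 27.9%/12 = 0.02325.
After month 15 (no interest yet): B = €8,095.00 − 15·€225.00 = €4,720.00.

€4,720.00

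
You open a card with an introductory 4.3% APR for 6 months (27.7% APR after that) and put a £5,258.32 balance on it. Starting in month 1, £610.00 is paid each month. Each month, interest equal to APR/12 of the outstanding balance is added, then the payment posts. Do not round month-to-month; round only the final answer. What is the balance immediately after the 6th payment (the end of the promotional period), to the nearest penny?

Promo months 1–6 at r₀ = 4.3%/12 = 0.00358333; months 7+ at r₁ = 27.7%/12 = 0.0230833.
After month 6: iterate B ← B·(1+r₀) − £610.00 for 6 months → £1,679.45.

£1,679.45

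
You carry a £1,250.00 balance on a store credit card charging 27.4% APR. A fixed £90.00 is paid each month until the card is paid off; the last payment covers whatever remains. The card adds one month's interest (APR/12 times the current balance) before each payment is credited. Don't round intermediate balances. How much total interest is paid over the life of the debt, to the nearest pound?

Monthly rate r = 27.4%/12 = 2.28333% = 0.0228333.
Payoff takes n = ⌈−ln(1 − rB₀/P)/ln(1+r)⌉ = ⌈16.896⌉ = 17 payments; the last is £80.72.
Total paid = 16·£90.00 + £80.72 = £1,520.72.
Total interest = total paid − principal = £1,520.72 − £1,250.00 = £270.72.

£271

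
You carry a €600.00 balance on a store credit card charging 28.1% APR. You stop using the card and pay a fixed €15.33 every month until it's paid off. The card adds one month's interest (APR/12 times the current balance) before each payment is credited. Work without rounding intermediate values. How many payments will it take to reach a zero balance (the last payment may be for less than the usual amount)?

Monthly rate r = 28.1%/12 = 2.34167% = 0.0234167.
Recurrence: B ← B·(1+r) − €15.33.
Month 1: interest €14.05; balance after payment €598.72.
Month 2: interest €14.02; balance after payment €597.41.
Closed form: n = −ln(1 − rB₀/P)/ln(1+r) = −ln(0.083496)/ln(1.02342) ≈ 107.270, so the balance reaches zero during payment 108.

108 months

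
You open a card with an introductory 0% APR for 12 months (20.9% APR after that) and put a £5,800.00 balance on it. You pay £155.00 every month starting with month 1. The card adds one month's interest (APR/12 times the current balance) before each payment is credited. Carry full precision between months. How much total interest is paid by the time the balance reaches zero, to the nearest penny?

Promo months 1–12 at r₀ = 0%/12 = 0; months 13+ at r₁ = 20.9%/12 = 0.0174167.
After month 12 (no interest yet): B = £5,800.00 − 12·£155.00 = £3,940.00.
Then at r₁ with £155.00/mo: n₂ = −ln(1 − r₁·B/P)/ln(1+r₁) ≈ 33.86 → 34 more payments.
Total paid = 45·£155.00 + £133.79 = £7,108.79; interest = £7,108.79 − £5,800.00 = £1,308.79.

£1,308.79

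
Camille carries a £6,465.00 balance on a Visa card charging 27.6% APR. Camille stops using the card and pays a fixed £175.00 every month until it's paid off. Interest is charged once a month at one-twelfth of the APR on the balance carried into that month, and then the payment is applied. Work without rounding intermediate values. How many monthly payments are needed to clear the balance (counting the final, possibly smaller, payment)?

Monthly rate r = 27.6%/12 = 2.3% = 0.023.
Recurrence: B ← B·(1+r) − £175.00.
Month 1: interest £148.69; balance after payment £6,438.69.
Month 2: interest £148.09; balance after payment £6,411.78.
Closed form: n = −ln(1 − rB₀/P)/ln(1+r) = −ln(0.15031)/ln(1.023) ≈ 83.336, so the balance reaches zero during payment 84.

84 payments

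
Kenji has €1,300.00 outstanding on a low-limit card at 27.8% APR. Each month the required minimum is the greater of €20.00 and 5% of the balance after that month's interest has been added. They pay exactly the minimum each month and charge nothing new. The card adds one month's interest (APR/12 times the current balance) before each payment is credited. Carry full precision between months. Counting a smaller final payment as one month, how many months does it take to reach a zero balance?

Monthly rate r = 27.8%/12 = 2.31667% = 0.0231667.
While 5% of the post-interest balance exceeds €20.00, each month B ← (B·(1+r))·(1 − 0.05), i.e. B shrinks by the factor (1+r)·0.95 = 0.97201.
This holds for months 1–43. Entering month 44 the balance is €383.49; 5% of the post-interest balance is now below €20.00, so the flat €20.00 minimum applies from here.
From month 44 a fixed €20.00 at rate r clears €383.49 in 26 more payments. Total: 43 + 26 = 69 months.

69 months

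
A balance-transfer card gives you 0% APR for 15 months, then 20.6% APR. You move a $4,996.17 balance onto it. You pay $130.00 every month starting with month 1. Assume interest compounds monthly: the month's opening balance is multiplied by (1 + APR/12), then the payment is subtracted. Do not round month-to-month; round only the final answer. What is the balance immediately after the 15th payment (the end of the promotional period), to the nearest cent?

$3,046.17

Promo months 1–15 at r₀ = 0%/12 = 0; months 16+ at r₁ = 20.6%/12 = 0.0171667.
After month 15 (no interest yet): B = $4,996.17 − 15·$130.00 = $3,046.17.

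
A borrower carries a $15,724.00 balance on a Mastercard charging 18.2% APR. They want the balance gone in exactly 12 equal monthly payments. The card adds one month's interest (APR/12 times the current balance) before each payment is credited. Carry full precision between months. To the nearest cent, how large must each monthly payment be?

Monthly rate r = 18.2%/12 = 1.51667% = 0.0151667.
Level-payment amortization: P = B₀·r / (1 − (1+r)^(−n)) = 15724.00·0.0151667 / (1 − 1.01517^(−12)).
Denominator 1 − (1+r)^(−12) = 0.165258874.
P = 238.481 / 0.165258874 ≈ 1443.07.

$1,443.07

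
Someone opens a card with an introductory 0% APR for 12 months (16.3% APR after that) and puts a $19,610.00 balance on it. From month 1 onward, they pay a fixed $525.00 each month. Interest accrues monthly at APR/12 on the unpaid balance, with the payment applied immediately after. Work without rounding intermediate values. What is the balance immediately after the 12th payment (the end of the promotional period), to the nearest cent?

Promo months 1–12 at r₀ = 0%/12 = 0; months 13+ at r₁ = 16.3%/12 = 0.0135833.
After month 12 (no interest yet): B = $19,610.00 − 12·$525.00 = $13,310.00.

$13,310.00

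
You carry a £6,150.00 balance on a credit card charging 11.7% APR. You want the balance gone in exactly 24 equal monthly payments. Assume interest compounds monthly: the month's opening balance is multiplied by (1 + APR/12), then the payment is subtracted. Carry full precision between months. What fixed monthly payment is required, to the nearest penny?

Monthly rate r = 11.7%/12 = 0.975% = 0.00975.
Level-payment amortization: P = B₀·r / (1 − (1+r)^(−n)) = 6150.00·0.00975 / (1 − 1.00975^(−24)).
Denominator 1 − (1+r)^(−24) = 0.207740755.
P = 59.9625 / 0.207740755 ≈ 288.64.

£288.64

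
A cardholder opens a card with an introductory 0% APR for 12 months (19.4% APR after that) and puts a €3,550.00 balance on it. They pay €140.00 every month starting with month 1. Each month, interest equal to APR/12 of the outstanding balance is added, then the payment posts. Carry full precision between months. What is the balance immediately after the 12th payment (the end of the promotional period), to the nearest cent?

€1,870.00

Promo months 1–12 at r₀ = 0%/12 = 0; months 13+ at r₁ = 19.4%/12 = 0.0161667.
After month 12 (no interest yet): B = €3,550.00 − 12·€140.00 = €1,870.00.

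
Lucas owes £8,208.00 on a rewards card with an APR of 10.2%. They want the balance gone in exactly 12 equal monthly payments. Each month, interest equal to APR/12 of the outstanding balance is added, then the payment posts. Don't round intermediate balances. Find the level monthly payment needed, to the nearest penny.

Monthly rate r = 10.2%/12 = 0.85% = 0.0085.
Level-payment amortization: P = B₀·r / (1 − (1+r)^(−n)) = 8208.00·0.0085 / (1 − 1.0085^(−12)).
Denominator 1 − (1+r)^(−12) = 0.0965811054.
P = 69.768 / 0.0965811054 ≈ 722.38.

£722.38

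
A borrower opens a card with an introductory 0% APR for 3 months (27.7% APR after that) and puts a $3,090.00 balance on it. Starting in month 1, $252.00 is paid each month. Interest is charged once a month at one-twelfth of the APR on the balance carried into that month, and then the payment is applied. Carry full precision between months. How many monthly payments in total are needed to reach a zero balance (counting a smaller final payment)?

Promo months 1–3 at r₀ = 0%/12 = 0; months 4+ at r₁ = 27.7%/12 = 0.0230833.
After month 3 (no interest yet): B = $3,090.00 − 3·$252.00 = $2,334.00.
Then at r₁ with $252.00/mo: n₂ = −ln(1 − r₁·B/P)/ln(1+r₁) ≈ 10.54 → 11 more payments.

14 months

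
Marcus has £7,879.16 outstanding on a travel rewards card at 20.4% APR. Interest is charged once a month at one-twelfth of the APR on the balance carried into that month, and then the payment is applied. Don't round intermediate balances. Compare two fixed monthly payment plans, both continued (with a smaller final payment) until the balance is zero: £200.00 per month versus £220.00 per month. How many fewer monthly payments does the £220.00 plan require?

Monthly rate r = 20.4%/12 = 1.7% = 0.017.
At £200.00/mo: n = ⌈−ln(1 − rB₀/P)/ln(1+r)⌉ = 66 payments (last £144.23); total interest = total paid − £7,879.16 = £5,265.07.
At £220.00/mo: 56 payments (last £150.59); total interest £4,371.43.
Payments saved = 66 − 56 = 10.

10 fewer payments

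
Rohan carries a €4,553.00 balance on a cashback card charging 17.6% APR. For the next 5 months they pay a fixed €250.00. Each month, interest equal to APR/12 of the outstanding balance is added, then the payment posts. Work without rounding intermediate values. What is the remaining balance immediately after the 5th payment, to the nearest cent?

Monthly rate r = 17.6%/12 = 1.46667% = 0.0146667.
Each month: B ← B·(1+r) − €250.00.
Month 1: interest €66.78; balance after payment €4,369.78.
Month 2: interest €64.09; balance after payment €4,183.87.
Month 3: interest €61.36; balance after payment €3,995.23.
Month 4: interest €58.60; balance after payment €3,803.83.
Month 5: interest €55.79; balance after payment €3,609.62.

€3,609.62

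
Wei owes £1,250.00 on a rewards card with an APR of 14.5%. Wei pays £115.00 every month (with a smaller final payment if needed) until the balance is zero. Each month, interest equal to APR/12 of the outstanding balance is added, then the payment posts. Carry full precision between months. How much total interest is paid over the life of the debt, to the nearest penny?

£98.29

Monthly rate r = 14.5%/12 = 1.20833% = 0.0120833.
Payoff takes n = ⌈−ln(1 − rB₀/P)/ln(1+r)⌉ = ⌈11.723⌉ = 12 payments; the last is £83.29.
Total paid = 11·£115.00 + £83.29 = £1,348.29.
Total interest = total paid − principal = £1,348.29 − £1,250.00 = £98.29.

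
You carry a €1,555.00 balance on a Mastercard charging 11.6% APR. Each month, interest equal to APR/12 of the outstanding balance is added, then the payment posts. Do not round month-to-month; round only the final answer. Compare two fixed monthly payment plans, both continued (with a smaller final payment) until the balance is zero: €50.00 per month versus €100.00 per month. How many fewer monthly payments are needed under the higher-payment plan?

Monthly rate r = 11.6%/12 = 0.966667% = 0.00966667.
At €50.00/mo: n = ⌈−ln(1 − rB₀/P)/ln(1+r)⌉ = 38 payments (last €8.51); total interest = total paid − €1,555.00 = €303.51.
At €100.00/mo: 17 payments (last €93.25); total interest €138.25.
Payments saved = 38 − 17 = 21.

21 fewer payments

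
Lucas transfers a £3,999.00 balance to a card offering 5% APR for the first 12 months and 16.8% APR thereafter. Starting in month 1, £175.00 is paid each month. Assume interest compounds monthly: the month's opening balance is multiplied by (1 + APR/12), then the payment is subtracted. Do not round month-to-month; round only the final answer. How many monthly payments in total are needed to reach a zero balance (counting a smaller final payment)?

Promo months 1–12 at r₀ = 5%/12 = 0.00416667; months 13+ at r₁ = 16.8%/12 = 0.014.
After month 12: iterate B ← B·(1+r₀) − £175.00 for 12 months → £2,054.80.
Then at r₁ with £175.00/mo: n₂ = −ln(1 − r₁·B/P)/ln(1+r₁) ≈ 12.92 → 13 more payments.

25 payments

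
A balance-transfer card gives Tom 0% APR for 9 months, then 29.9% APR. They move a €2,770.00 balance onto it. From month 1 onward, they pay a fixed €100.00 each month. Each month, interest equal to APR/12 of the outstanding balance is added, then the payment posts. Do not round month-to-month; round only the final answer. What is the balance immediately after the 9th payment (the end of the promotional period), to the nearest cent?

Promo months 1–9 at r₀ = 0%/12 = 0; months 10+ at r₁ = 29.9%/12 = 0.0249167.
After month 9 (no interest yet): B = €2,770.00 − 9·€100.00 = €1,870.00.

€1,870.00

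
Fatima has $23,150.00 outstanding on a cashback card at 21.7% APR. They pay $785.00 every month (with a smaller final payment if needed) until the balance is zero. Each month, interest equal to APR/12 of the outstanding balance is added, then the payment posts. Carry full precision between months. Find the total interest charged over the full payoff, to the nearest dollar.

$10,230

Monthly rate r = 21.7%/12 = 1.80833% = 0.0180833.
Payoff takes n = ⌈−ln(1 − rB₀/P)/ln(1+r)⌉ = ⌈42.520⌉ = 43 payments; the last is $410.12.
Total paid = 42·$785.00 + $410.12 = $33,380.12.
Total interest = total paid − principal = $33,380.12 − $23,150.00 = $10,230.12.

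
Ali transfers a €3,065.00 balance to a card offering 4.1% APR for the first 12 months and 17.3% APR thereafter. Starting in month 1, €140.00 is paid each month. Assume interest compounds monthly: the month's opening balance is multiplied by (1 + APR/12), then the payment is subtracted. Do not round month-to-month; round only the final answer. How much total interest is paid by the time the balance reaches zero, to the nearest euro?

Promo months 1–12 at r₀ = 4.1%/12 = 0.00341667; months 13+ at r₁ = 17.3%/12 = 0.0144167.
After month 12: iterate B ← B·(1+r₀) − €140.00 for 12 months → €1,481.12.
Then at r₁ with €140.00/mo: n₂ = −ln(1 − r₁·B/P)/ln(1+r₁) ≈ 11.56 → 12 more payments.
Total paid = 23·€140.00 + €78.86 = €3,298.86; interest = €3,298.86 − €3,065.00 = €233.86.

€234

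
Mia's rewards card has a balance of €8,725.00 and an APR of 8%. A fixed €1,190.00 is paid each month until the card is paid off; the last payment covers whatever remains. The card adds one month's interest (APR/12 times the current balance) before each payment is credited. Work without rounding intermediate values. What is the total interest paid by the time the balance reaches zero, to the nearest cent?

€251.22

Monthly rate r = 8%/12 = 0.666667% = 0.00666667.
Payoff takes n = ⌈−ln(1 − rB₀/P)/ln(1+r)⌉ = ⌈7.542⌉ = 8 payments; the last is €646.22.
Total paid = 7·€1,190.00 + €646.22 = €8,976.22.
Total interest = total paid − principal = €8,976.22 − €8,725.00 = €251.22.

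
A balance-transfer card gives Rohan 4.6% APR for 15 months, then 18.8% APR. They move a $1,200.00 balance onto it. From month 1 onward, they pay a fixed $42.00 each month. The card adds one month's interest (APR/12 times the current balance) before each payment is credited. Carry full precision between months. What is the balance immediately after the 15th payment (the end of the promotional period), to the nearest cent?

$623.69

Promo months 1–15 at r₀ = 4.6%/12 = 0.00383333; months 16+ at r₁ = 18.8%/12 = 0.0156667.
After month 15: iterate B ← B·(1+r₀) − $42.00 for 15 months → $623.69.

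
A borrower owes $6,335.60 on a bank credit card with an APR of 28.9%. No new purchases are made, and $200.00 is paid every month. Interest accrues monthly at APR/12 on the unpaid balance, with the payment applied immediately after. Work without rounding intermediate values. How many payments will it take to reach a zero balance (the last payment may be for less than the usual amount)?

61 months

Monthly rate r = 28.9%/12 = 2.40833% = 0.0240833.
Recurrence: B ← B·(1+r) − $200.00.
Month 1: interest $152.58; balance after payment $6,288.18.
Month 2: interest $151.44; balance after payment $6,239.62.
Closed form: n = −ln(1 − rB₀/P)/ln(1+r) = −ln(0.23709)/ln(1.02408) ≈ 60.481, so the balance reaches zero during payment 61.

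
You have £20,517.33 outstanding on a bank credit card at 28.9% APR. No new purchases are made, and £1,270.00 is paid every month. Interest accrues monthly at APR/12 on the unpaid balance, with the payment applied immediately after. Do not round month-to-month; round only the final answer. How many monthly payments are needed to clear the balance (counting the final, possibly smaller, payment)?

21 payments

Monthly rate r = 28.9%/12 = 2.40833% = 0.0240833.
Recurrence: B ← B·(1+r) − £1,270.00.
Month 1: interest £494.13; balance after payment £19,741.46.
Month 2: interest £475.44; balance after payment £18,946.90.
Closed form: n = −ln(1 − rB₀/P)/ln(1+r) = −ln(0.61092)/ln(1.02408) ≈ 20.707, so the balance reaches zero during payment 21.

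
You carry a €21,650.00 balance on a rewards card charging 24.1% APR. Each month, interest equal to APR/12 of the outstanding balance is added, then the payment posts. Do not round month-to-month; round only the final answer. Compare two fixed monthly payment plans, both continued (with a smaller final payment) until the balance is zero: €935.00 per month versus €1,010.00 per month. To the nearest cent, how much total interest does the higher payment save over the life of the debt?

€817.94

Monthly rate r = 24.1%/12 = 2.00833% = 0.0200833.
At €935.00/mo: n = ⌈−ln(1 − rB₀/P)/ln(1+r)⌉ = 32 payments (last €431.75); total interest = total paid − €21,650.00 = €7,766.75.
At €1,010.00/mo: 29 payments (last €318.81); total interest €6,948.81.
Interest saved = €7,766.75 − €6,948.81 = €817.94.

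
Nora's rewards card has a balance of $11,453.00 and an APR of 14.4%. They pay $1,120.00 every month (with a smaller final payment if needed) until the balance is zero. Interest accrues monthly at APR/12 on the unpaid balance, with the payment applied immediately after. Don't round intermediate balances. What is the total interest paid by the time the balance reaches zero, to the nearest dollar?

Monthly rate r = 14.4%/12 = 1.2% = 0.012.
Payoff takes n = ⌈−ln(1 − rB₀/P)/ln(1+r)⌉ = ⌈10.975⌉ = 11 payments; the last is $1,092.39.
Total paid = 10·$1,120.00 + $1,092.39 = $12,292.39.
Total interest = total paid − principal = $12,292.39 − $11,453.00 = $839.39.

$839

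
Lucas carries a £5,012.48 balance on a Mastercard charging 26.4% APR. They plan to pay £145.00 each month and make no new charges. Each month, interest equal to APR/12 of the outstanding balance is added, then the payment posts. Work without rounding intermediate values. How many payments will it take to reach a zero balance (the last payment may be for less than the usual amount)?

66 payments

Monthly rate r = 26.4%/12 = 2.2% = 0.022.
Recurrence: B ← B·(1+r) − £145.00.
Month 1: interest £110.27; balance after payment £4,977.75.
Month 2: interest £109.51; balance after payment £4,942.27.
Closed form: n = −ln(1 − rB₀/P)/ln(1+r) = −ln(0.23949)/ln(1.022) ≈ 65.678, so the balance reaches zero during payment 66.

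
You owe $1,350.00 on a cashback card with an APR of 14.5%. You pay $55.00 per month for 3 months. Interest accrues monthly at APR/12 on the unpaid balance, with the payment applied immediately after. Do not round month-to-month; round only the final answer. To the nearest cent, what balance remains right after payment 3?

$1,232.53

Monthly rate r = 14.5%/12 = 1.20833% = 0.0120833.
Each month: B ← B·(1+r) − $55.00.
Month 1: interest $16.31; balance after payment $1,311.31.
Month 2: interest $15.85; balance after payment $1,272.16.
Month 3: interest $15.37; balance after payment $1,232.53.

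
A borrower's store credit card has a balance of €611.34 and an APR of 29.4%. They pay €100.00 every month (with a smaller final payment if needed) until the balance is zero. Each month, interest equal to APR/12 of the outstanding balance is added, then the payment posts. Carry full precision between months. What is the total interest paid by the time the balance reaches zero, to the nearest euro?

€59

Monthly rate r = 29.4%/12 = 2.45% = 0.0245.
Payoff takes n = ⌈−ln(1 − rB₀/P)/ln(1+r)⌉ = ⌈6.704⌉ = 7 payments; the last is €70.61.
Total paid = 6·€100.00 + €70.61 = €670.61.
Total interest = total paid − principal = €670.61 − €611.34 = €59.27.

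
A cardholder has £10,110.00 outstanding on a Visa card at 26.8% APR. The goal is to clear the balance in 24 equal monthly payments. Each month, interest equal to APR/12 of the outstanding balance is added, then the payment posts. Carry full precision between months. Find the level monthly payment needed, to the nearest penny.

£548.76

Monthly rate r = 26.8%/12 = 2.23333% = 0.0223333.
Level-payment amortization: P = B₀·r / (1 − (1+r)^(−n)) = 10110.00·0.0223333 / (1 − 1.02233^(−24)).
Denominator 1 − (1+r)^(−24) = 0.41145525.
P = 225.79 / 0.41145525 ≈ 548.76.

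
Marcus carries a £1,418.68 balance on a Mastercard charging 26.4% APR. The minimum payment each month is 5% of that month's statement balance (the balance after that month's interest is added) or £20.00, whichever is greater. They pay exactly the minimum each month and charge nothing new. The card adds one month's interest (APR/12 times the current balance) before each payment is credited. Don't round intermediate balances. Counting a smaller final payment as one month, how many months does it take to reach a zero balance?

70 months

Monthly rate r = 26.4%/12 = 2.2% = 0.022.
While 5% of the post-interest balance exceeds £20.00, each month B ← (B·(1+r))·(1 − 0.05), i.e. B shrinks by the factor (1+r)·0.95 = 0.9709.
This holds for months 1–44. Entering month 45 the balance is £386.87; 5% of the post-interest balance is now below £20.00, so the flat £20.00 minimum applies from here.
From month 45 a fixed £20.00 at rate r clears £386.87 in 26 more payments. Total: 44 + 26 = 70 months.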